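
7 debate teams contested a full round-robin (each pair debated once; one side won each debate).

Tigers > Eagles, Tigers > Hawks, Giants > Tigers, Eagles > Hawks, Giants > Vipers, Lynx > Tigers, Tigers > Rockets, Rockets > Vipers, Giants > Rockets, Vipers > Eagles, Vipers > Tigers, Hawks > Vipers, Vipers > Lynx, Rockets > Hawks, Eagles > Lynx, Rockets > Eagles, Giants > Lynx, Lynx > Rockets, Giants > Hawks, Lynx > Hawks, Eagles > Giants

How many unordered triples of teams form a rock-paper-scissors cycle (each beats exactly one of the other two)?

Win totals: Vipers 3, Hawks 1, Tigers 3, Lynx 3, Giants 5, Rockets 3, Eagles 3.
A team with w wins dominates both others in C(w,2) triples; summing gives 3 + 0 + 3 + 3 + 10 + 3 + 3 = 25 transitive triples.
Total triples C(7,3) = 35, so cyclic triples = 35 − 25 = 10.

10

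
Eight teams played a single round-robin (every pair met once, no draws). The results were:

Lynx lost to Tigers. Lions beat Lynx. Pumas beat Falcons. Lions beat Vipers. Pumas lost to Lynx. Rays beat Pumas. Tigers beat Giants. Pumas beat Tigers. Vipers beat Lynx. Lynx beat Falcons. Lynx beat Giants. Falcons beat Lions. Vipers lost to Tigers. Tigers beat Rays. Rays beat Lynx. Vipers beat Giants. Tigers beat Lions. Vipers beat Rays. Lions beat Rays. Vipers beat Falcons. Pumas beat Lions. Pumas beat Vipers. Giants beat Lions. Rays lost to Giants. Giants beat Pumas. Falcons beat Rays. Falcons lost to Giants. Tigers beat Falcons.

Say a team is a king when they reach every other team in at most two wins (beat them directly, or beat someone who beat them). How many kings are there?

Falcons cannot reach Tigers, Giants in two steps.
Rays reaches everyone (king).
Tigers reaches everyone (king).
Lynx reaches everyone (king).
Pumas reaches everyone (king).
Lions cannot reach Tigers in two steps.
Vipers cannot reach Tigers in two steps.
Giants reaches everyone (king).
Kings: Rays, Tigers, Lynx, Pumas, Giants — 5.

5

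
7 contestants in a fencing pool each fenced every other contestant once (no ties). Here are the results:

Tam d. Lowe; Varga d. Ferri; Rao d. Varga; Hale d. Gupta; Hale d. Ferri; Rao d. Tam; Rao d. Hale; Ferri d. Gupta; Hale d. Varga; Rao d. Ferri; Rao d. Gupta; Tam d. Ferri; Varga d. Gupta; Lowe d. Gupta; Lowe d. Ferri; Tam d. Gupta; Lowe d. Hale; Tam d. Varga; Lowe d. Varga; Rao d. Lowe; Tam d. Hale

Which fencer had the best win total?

Rao

Win totals: Lowe 4, Tam 5, Rao 6, Hale 3, Varga 2, Gupta 0, Ferri 1.
Rao leads with 6 wins (next highest: 5).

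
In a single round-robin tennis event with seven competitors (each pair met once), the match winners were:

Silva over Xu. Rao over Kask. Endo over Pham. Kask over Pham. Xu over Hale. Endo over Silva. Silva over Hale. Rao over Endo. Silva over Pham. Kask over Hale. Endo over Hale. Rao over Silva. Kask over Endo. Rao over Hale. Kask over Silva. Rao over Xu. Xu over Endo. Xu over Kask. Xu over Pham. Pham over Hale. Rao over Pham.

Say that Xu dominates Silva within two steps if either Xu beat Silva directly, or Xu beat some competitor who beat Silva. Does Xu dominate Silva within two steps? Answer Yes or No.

Xu did not beat Silva directly.
Xu beat Endo, Kask, Hale, Pham. Of those, Endo beat Silva.

Yes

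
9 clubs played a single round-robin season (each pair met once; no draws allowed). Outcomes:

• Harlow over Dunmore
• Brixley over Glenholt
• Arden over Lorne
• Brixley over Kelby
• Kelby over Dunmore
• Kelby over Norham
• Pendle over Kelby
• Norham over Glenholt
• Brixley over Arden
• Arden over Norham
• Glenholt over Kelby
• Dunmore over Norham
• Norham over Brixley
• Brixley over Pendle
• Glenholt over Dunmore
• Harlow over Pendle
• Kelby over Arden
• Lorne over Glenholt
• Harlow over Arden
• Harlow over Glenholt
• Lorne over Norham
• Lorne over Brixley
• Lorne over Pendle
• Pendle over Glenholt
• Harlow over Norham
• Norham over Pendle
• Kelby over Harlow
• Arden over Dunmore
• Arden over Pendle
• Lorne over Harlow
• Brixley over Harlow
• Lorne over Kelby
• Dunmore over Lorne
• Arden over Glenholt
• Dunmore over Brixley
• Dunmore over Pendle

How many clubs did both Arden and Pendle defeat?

1

Arden beat: Norham, Lorne, Glenholt, Dunmore, Pendle.
Pendle beat: Glenholt, Kelby.
Both beat: Glenholt — 1.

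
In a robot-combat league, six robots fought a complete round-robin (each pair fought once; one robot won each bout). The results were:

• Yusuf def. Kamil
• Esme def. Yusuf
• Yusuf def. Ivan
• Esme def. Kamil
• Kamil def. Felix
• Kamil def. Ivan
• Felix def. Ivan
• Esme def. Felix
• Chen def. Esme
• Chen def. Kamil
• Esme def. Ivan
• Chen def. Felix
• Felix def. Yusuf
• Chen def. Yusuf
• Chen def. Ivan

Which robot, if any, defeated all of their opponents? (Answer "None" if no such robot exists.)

Chen

Chen has 5 wins out of 5 opponents — a perfect record.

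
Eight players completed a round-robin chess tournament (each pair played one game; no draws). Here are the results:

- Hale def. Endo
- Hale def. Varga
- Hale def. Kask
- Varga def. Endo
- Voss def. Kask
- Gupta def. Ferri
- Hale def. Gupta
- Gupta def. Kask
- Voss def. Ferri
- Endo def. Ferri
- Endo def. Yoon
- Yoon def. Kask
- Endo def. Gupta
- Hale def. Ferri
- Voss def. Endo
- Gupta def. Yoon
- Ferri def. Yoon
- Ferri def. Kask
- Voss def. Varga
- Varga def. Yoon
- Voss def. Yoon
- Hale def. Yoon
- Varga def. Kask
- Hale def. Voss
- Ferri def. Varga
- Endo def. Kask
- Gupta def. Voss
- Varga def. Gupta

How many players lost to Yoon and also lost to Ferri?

Yoon beat: Kask.
Ferri beat: Yoon, Kask, Varga.
Both beat: Kask — 1.

1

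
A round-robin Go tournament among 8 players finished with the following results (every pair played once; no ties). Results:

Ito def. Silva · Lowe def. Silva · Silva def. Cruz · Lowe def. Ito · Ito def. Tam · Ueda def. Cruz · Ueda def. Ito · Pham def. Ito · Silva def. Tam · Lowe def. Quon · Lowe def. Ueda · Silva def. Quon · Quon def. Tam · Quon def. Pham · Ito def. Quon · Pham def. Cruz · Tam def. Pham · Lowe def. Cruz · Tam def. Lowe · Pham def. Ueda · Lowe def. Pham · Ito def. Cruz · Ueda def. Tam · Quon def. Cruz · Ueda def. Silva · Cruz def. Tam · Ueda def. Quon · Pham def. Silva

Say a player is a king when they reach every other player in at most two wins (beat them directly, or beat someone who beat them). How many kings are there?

4

Quon reaches everyone (king).
Pham cannot reach Lowe in two steps.
Ueda reaches everyone (king).
Lowe reaches everyone (king).
Ito cannot reach Ueda in two steps.
Cruz cannot reach Quon, Ueda, Ito, Silva in two steps.
Silva cannot reach Ueda, Ito in two steps.
Tam reaches everyone (king).
Kings: Quon, Ueda, Lowe, Tam — 4.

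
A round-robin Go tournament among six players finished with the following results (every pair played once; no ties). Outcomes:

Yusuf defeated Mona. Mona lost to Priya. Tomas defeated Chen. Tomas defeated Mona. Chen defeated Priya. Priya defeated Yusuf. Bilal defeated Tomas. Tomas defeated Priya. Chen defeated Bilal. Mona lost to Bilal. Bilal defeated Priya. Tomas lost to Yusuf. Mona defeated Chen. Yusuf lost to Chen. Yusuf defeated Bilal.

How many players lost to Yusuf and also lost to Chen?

1

Yusuf beat: Tomas, Bilal, Mona.
Chen beat: Priya, Bilal, Yusuf.
Both beat: Bilal — 1.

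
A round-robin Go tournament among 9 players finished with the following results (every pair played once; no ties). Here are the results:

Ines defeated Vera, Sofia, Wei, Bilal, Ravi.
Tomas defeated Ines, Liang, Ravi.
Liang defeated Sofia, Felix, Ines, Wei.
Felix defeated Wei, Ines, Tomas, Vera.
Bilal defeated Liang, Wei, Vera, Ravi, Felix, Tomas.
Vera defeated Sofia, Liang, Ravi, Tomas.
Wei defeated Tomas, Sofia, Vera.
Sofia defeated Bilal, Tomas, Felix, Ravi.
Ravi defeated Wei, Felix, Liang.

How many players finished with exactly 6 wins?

1

Win totals: Liang 4, Sofia 4, Tomas 3, Felix 4, Ravi 3, Bilal 6, Ines 5, Vera 4, Wei 3.
Exactly 6: Bilal — 1 player.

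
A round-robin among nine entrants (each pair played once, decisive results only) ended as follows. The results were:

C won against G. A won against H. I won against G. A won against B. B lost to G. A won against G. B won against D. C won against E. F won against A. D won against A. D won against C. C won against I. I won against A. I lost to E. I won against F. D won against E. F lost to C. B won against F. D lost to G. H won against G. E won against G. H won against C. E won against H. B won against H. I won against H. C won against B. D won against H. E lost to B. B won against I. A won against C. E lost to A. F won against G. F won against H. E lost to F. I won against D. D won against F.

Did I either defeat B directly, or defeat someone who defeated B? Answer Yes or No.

Yes

I did not beat B directly.
I beat A, D, F, G, H. Of those, A beat B.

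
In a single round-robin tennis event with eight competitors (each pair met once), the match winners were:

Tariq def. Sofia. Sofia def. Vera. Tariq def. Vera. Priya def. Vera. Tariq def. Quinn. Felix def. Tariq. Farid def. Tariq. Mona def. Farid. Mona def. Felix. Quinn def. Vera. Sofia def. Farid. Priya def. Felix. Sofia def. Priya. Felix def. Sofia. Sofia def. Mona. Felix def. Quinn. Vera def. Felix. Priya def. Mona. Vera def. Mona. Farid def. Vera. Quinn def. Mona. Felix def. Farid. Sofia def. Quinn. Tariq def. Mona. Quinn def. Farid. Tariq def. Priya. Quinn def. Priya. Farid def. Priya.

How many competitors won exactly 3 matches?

Win totals: Quinn 4, Felix 4, Tariq 5, Priya 3, Farid 3, Vera 2, Mona 2, Sofia 5.
Exactly 3: Priya, Farid — 2 competitors.

2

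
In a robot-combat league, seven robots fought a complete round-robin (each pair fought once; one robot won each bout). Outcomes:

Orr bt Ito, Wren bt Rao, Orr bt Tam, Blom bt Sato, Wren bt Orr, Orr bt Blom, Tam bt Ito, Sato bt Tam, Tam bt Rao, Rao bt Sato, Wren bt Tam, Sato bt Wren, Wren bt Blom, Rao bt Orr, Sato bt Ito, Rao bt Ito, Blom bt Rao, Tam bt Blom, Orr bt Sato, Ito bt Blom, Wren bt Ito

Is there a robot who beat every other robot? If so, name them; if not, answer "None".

Highest win total is Wren with 5 (out of 6 possible).
Wren lost to Sato, so no robot went undefeated.

None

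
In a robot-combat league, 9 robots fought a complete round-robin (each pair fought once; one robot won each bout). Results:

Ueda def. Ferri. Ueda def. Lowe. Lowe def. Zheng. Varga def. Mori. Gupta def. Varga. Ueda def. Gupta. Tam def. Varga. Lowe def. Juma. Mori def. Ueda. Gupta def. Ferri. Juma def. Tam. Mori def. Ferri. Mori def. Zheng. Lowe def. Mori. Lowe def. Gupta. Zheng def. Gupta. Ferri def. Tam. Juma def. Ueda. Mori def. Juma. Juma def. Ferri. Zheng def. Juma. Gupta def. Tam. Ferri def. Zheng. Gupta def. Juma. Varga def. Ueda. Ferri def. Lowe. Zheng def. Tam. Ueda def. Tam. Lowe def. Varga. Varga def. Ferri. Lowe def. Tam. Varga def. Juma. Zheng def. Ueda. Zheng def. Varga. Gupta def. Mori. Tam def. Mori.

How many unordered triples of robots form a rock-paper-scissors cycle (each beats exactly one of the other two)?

Win totals: Ferri 3, Gupta 5, Ueda 4, Varga 4, Tam 2, Juma 3, Zheng 5, Mori 4, Lowe 6.
A robot with w wins dominates both others in C(w,2) triples; summing gives 3 + 10 + 6 + 6 + 1 + 3 + 10 + 6 + 15 = 60 transitive triples.
Total triples C(9,3) = 84, so cyclic triples = 84 − 60 = 24.

24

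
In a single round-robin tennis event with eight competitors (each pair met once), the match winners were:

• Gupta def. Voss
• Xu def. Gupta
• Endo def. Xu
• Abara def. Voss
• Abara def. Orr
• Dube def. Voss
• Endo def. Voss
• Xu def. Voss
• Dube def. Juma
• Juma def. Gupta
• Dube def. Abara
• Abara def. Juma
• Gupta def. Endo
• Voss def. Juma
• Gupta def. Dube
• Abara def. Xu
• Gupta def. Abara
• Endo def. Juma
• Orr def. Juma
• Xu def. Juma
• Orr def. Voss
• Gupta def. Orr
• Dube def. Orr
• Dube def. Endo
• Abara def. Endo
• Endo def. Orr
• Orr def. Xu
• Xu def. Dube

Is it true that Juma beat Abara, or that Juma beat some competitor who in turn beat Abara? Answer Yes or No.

Yes

Juma did not beat Abara directly.
Juma beat Gupta. Of those, Gupta beat Abara.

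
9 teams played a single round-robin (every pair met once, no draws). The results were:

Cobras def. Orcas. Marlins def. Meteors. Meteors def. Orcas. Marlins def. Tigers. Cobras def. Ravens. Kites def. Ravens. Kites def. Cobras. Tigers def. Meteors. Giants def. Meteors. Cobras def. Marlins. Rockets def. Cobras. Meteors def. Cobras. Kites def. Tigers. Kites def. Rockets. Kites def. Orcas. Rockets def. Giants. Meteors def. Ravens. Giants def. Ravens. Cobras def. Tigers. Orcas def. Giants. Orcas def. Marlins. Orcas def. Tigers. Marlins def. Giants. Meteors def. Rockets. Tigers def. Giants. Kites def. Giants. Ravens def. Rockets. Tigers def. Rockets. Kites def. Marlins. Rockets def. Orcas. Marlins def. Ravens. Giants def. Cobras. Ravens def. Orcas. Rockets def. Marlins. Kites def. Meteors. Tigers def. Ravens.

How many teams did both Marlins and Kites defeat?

4

Marlins beat: Ravens, Meteors, Tigers, Giants.
Kites beat: Ravens, Meteors, Orcas, Cobras, Tigers, Marlins, Rockets, Giants.
Both beat: Ravens, Meteors, Tigers, Giants — 4.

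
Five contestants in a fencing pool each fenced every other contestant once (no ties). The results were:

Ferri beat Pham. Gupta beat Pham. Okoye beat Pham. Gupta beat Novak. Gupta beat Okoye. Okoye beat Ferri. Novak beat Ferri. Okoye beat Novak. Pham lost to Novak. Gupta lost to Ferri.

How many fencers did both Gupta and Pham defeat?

0

Gupta beat: Novak, Okoye, Pham.
Pham beat: no one.
No one was beaten by both.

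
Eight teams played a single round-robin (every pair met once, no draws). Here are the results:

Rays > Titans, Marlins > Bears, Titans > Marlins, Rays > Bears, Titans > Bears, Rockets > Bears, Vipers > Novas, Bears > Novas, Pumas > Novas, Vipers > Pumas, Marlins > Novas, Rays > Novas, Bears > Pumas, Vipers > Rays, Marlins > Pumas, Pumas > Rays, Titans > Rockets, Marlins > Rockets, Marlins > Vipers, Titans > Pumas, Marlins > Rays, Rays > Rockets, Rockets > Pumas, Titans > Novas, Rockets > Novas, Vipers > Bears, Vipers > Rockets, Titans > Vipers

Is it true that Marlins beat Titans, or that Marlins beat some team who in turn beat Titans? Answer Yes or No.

Marlins did not beat Titans directly.
Marlins beat Rays, Pumas, Vipers, Bears, Novas, Rockets. Of those, Rays beat Titans.

Yes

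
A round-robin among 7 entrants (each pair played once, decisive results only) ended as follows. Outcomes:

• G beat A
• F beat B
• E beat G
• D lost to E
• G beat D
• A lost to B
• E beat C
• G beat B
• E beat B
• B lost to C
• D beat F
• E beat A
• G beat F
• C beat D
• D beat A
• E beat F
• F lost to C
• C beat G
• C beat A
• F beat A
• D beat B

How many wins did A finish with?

0

A's results: beat no one; lost to B, C, D, E, F, G.
That is 0 wins.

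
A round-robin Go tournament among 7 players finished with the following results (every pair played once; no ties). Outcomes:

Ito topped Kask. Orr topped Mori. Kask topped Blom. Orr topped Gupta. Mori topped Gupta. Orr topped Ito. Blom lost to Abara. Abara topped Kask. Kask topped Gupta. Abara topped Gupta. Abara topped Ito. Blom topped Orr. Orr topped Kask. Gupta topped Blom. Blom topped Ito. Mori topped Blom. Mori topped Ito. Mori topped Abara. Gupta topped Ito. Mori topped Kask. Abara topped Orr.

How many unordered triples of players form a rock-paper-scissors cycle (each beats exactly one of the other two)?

Win totals: Mori 5, Blom 2, Abara 5, Kask 2, Ito 1, Orr 4, Gupta 2.
A player with w wins dominates both others in C(w,2) triples; summing gives 10 + 1 + 10 + 1 + 0 + 6 + 1 = 29 transitive triples.
Total triples C(7,3) = 35, so cyclic triples = 35 − 29 = 6.

6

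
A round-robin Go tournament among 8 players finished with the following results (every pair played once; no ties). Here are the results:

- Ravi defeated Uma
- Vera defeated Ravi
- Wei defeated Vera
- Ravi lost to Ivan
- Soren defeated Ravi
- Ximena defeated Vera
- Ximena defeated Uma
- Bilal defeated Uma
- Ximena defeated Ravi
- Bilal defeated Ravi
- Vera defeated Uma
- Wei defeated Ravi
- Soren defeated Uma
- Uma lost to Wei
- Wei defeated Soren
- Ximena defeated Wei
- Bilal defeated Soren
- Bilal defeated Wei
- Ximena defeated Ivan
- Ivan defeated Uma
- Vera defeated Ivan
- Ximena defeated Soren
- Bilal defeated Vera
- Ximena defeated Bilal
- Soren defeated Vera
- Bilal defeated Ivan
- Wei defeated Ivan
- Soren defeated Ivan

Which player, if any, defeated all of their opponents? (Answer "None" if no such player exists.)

Ximena

Ximena has 7 wins out of 7 opponents — a perfect record.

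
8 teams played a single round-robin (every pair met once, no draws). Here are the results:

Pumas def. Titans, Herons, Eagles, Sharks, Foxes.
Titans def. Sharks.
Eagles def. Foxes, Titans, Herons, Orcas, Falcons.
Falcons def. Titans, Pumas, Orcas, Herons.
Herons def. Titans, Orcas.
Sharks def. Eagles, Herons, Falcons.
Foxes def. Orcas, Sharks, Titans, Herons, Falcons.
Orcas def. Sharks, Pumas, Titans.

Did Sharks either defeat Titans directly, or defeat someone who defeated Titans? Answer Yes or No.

Sharks did not beat Titans directly.
Sharks beat Herons, Falcons, Eagles. Of those, Herons beat Titans.

Yes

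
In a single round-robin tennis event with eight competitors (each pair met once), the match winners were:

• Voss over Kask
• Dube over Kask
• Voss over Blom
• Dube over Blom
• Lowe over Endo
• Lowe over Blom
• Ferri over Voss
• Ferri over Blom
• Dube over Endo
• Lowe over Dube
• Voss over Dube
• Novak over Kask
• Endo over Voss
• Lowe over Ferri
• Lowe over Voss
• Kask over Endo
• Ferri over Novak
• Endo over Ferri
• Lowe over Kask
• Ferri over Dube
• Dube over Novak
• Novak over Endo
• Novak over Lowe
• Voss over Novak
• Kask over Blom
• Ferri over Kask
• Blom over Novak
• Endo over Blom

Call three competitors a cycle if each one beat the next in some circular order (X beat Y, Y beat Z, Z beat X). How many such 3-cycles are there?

Win totals: Novak 3, Voss 4, Dube 4, Blom 1, Kask 2, Lowe 6, Endo 3, Ferri 5.
A competitor with w wins dominates both others in C(w,2) triples; summing gives 3 + 6 + 6 + 0 + 1 + 15 + 3 + 10 = 44 transitive triples.
Total triples C(8,3) = 56, so cyclic triples = 56 − 44 = 12.

12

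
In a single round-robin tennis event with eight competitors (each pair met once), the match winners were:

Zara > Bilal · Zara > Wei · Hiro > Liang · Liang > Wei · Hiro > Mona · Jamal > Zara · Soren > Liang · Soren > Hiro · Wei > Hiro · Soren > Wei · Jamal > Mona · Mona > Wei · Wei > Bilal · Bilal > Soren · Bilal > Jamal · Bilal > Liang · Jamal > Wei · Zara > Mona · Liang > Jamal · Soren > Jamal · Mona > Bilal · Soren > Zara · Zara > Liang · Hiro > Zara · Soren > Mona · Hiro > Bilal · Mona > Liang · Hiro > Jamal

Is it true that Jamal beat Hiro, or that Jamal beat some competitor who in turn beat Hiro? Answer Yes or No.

Yes

Jamal did not beat Hiro directly.
Jamal beat Wei, Mona, Zara. Of those, Wei beat Hiro.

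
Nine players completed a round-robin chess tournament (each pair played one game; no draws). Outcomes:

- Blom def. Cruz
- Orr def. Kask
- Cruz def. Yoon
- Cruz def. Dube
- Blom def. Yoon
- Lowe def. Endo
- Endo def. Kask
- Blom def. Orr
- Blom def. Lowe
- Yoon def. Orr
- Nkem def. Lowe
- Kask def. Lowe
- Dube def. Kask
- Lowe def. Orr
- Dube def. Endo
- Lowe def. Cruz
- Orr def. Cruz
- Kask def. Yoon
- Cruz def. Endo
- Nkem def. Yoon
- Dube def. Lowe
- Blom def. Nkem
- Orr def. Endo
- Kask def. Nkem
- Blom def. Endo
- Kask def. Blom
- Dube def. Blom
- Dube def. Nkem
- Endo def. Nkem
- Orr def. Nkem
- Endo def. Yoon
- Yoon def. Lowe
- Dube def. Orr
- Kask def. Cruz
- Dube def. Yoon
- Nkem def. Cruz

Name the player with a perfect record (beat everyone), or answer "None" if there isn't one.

Highest win total is Dube with 7 (out of 8 possible).
Dube lost to Cruz, so no player went undefeated.

None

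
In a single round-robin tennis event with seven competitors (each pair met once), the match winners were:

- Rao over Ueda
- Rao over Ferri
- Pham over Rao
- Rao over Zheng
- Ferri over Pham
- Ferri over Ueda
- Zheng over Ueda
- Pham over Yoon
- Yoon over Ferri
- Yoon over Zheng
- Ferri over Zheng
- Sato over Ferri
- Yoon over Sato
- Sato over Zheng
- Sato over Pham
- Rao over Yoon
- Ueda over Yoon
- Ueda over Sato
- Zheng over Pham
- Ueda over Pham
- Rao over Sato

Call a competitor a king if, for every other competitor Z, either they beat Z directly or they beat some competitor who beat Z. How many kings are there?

5

Ueda reaches everyone (king).
Ferri reaches everyone (king).
Yoon cannot reach Rao in two steps.
Pham reaches everyone (king).
Zheng cannot reach Ferri in two steps.
Rao reaches everyone (king).
Sato reaches everyone (king).
Kings: Ueda, Ferri, Pham, Rao, Sato — 5.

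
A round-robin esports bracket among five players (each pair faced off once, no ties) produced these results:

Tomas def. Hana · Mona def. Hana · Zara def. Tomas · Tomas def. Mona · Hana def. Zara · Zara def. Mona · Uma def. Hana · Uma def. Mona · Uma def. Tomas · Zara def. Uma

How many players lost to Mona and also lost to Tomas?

Mona beat: Hana.
Tomas beat: Hana, Mona.
Both beat: Hana — 1.

1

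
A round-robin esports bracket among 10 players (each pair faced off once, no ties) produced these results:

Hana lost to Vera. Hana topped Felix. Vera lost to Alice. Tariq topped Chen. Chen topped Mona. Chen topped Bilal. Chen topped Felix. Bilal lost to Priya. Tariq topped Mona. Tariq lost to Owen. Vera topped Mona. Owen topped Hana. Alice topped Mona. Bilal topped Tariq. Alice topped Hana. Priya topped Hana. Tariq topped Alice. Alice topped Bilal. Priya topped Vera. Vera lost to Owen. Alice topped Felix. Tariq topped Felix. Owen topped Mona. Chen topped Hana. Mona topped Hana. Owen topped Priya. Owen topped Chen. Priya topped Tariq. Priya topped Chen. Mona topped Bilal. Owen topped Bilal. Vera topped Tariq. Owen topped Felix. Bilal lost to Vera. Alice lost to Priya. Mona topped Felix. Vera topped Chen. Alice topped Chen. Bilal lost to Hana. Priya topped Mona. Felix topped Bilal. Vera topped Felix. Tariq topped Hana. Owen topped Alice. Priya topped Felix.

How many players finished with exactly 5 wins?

Win totals: Vera 6, Felix 1, Chen 4, Mona 3, Hana 2, Owen 9, Tariq 5, Alice 6, Bilal 1, Priya 8.
Exactly 5: Tariq — 1 player.

1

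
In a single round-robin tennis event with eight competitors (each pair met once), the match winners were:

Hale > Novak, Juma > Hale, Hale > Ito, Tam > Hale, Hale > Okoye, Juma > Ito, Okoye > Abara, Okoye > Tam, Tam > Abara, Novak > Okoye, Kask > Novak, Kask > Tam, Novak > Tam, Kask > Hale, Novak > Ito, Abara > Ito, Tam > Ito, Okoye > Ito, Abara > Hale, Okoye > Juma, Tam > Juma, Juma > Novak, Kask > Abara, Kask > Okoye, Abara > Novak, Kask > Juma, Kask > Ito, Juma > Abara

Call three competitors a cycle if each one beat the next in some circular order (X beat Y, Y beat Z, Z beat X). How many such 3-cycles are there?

8

Win totals: Tam 4, Novak 3, Kask 7, Ito 0, Okoye 4, Abara 3, Juma 4, Hale 3.
A competitor with w wins dominates both others in C(w,2) triples; summing gives 6 + 3 + 21 + 0 + 6 + 3 + 6 + 3 = 48 transitive triples.
Total triples C(8,3) = 56, so cyclic triples = 56 − 48 = 8.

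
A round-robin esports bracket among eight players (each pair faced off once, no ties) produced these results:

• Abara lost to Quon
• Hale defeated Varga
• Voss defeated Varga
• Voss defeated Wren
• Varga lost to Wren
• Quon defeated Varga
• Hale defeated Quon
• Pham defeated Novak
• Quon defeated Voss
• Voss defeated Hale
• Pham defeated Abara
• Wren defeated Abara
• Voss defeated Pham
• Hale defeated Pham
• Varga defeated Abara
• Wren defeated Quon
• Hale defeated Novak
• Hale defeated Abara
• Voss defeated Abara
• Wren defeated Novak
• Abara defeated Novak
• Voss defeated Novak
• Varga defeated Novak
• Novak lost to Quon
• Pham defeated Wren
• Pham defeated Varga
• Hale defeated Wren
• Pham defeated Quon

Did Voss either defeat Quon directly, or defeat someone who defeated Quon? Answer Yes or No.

Yes

Voss did not beat Quon directly.
Voss beat Novak, Pham, Wren, Varga, Hale, Abara. Of those, Pham beat Quon.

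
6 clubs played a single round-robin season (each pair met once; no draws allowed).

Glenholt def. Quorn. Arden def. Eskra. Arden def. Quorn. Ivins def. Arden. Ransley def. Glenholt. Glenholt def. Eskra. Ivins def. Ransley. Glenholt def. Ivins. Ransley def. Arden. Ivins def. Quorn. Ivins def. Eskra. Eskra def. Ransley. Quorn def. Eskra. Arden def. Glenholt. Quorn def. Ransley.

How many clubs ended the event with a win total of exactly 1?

Win totals: Glenholt 3, Eskra 1, Ransley 2, Quorn 2, Ivins 4, Arden 3.
Exactly 1: Eskra — 1 club.

1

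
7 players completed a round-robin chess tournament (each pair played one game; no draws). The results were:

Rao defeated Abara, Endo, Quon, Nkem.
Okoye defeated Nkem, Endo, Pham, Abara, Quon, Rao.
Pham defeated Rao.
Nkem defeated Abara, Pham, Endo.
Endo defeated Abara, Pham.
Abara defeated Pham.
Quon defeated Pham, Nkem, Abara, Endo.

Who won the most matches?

Okoye

Win totals: Quon 4, Pham 1, Rao 4, Okoye 6, Nkem 3, Endo 2, Abara 1.
Okoye leads with 6 wins (next highest: 4).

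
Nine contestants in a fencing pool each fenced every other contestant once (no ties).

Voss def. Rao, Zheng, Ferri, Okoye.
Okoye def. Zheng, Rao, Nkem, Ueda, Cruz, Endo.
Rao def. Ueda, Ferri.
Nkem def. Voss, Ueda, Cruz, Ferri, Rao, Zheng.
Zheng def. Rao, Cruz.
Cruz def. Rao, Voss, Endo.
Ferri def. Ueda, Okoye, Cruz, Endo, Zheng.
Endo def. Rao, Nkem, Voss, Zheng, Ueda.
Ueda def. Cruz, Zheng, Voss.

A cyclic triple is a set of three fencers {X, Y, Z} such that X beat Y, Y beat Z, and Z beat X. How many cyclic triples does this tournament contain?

Win totals: Cruz 3, Nkem 6, Ferri 5, Zheng 2, Okoye 6, Rao 2, Ueda 3, Endo 5, Voss 4.
A fencer with w wins dominates both others in C(w,2) triples; summing gives 3 + 15 + 10 + 1 + 15 + 1 + 3 + 10 + 6 = 64 transitive triples.
Total triples C(9,3) = 84, so cyclic triples = 84 − 64 = 20.

20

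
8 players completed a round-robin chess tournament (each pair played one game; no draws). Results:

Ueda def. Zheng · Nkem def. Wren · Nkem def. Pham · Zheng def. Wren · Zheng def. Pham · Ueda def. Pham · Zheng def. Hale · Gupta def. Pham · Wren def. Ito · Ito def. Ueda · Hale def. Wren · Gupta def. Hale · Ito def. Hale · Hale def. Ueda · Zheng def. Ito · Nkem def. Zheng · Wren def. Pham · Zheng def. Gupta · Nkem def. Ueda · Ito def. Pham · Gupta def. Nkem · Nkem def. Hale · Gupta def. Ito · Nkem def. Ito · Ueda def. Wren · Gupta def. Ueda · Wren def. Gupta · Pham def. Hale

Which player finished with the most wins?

Nkem

Win totals: Pham 1, Hale 2, Gupta 5, Wren 3, Nkem 6, Ito 3, Ueda 3, Zheng 5.
Nkem leads with 6 wins (next highest: 5).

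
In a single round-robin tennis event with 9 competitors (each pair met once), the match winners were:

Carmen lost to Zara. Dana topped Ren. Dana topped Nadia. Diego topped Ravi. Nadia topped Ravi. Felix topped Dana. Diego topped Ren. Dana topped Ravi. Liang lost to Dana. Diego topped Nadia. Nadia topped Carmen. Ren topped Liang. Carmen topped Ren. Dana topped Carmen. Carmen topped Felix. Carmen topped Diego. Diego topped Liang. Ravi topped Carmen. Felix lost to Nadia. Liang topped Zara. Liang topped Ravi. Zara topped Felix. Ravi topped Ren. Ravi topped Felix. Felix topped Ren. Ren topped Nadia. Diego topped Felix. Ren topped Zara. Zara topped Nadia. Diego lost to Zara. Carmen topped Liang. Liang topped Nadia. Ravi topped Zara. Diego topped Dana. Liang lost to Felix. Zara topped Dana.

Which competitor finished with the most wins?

Win totals: Liang 3, Nadia 3, Zara 5, Ren 3, Felix 3, Diego 6, Carmen 4, Dana 5, Ravi 4.
Diego leads with 6 wins (next highest: 5).

Diego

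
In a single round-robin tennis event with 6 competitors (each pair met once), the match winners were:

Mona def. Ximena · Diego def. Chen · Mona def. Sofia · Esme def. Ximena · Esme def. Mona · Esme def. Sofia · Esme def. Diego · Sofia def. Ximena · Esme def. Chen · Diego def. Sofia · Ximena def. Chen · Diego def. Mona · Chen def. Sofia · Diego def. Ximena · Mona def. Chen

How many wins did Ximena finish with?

1

Ximena's results: beat Chen; lost to Sofia, Esme, Mona, Diego.
That is 1 win.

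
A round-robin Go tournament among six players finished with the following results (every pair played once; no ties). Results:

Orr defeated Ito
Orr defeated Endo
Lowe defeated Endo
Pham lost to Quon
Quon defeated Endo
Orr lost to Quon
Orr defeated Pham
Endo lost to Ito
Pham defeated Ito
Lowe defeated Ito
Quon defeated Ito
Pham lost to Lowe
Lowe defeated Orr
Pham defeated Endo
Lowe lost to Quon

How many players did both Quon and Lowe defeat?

Quon beat: Ito, Lowe, Orr, Endo, Pham.
Lowe beat: Ito, Orr, Endo, Pham.
Both beat: Ito, Orr, Endo, Pham — 4.

4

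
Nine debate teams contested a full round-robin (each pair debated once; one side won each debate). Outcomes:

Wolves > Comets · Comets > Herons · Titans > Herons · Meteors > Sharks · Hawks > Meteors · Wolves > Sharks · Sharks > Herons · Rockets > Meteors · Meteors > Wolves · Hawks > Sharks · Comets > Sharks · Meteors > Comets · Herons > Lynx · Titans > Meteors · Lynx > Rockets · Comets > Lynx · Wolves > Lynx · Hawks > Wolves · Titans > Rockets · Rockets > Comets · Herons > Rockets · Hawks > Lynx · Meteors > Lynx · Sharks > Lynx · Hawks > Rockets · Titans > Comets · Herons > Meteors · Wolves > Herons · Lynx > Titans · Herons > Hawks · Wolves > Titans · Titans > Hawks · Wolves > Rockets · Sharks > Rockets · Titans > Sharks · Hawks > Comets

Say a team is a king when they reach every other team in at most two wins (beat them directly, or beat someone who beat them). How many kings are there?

Lynx cannot reach Wolves in two steps.
Hawks reaches everyone (king).
Wolves reaches everyone (king).
Sharks cannot reach Wolves in two steps.
Meteors cannot reach Hawks in two steps.
Herons reaches everyone (king).
Titans reaches everyone (king).
Rockets cannot reach Hawks, Titans in two steps.
Comets cannot reach Wolves in two steps.
Kings: Hawks, Wolves, Herons, Titans — 4.

4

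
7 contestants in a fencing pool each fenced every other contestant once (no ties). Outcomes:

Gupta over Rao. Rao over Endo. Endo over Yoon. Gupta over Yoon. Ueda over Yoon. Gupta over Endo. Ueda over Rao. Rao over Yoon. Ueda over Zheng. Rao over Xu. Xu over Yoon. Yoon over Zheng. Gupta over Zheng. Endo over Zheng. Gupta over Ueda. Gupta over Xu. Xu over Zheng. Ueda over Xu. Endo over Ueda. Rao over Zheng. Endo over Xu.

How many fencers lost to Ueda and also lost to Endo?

3

Ueda beat: Zheng, Yoon, Rao, Xu.
Endo beat: Ueda, Zheng, Yoon, Xu.
Both beat: Zheng, Yoon, Xu — 3.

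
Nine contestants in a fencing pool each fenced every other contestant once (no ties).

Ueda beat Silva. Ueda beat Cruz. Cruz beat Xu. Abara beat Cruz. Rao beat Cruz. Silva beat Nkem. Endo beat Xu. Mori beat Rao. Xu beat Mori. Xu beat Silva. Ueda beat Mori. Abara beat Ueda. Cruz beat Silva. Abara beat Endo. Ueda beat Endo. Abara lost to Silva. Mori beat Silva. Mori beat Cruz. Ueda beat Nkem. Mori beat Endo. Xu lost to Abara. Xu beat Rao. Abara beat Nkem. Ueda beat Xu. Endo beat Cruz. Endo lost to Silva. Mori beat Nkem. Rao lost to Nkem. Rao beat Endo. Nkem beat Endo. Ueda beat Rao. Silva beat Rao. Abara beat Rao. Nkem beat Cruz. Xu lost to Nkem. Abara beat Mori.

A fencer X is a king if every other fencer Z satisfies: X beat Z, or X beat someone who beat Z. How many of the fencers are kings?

Silva reaches everyone (king).
Endo cannot reach Abara, Nkem, Ueda in two steps.
Abara reaches everyone (king).
Nkem cannot reach Abara, Ueda in two steps.
Rao cannot reach Abara, Nkem, Mori, Ueda in two steps.
Xu cannot reach Ueda in two steps.
Cruz cannot reach Ueda in two steps.
Mori cannot reach Ueda in two steps.
Ueda reaches everyone (king).
Kings: Silva, Abara, Ueda — 3.

3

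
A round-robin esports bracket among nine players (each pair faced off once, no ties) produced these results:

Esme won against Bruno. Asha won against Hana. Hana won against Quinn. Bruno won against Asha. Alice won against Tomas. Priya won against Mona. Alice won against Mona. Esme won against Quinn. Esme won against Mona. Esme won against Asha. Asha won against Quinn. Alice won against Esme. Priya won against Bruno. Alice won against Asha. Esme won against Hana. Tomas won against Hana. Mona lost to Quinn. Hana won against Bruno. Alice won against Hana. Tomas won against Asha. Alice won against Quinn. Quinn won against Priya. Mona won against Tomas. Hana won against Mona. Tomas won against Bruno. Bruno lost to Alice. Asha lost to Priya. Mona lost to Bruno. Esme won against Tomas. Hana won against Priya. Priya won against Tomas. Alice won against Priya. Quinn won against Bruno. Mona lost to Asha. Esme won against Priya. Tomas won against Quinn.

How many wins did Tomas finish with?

4

Tomas' results: beat Quinn, Bruno, Hana, Asha; lost to Esme, Priya, Alice, Mona.
That is 4 wins.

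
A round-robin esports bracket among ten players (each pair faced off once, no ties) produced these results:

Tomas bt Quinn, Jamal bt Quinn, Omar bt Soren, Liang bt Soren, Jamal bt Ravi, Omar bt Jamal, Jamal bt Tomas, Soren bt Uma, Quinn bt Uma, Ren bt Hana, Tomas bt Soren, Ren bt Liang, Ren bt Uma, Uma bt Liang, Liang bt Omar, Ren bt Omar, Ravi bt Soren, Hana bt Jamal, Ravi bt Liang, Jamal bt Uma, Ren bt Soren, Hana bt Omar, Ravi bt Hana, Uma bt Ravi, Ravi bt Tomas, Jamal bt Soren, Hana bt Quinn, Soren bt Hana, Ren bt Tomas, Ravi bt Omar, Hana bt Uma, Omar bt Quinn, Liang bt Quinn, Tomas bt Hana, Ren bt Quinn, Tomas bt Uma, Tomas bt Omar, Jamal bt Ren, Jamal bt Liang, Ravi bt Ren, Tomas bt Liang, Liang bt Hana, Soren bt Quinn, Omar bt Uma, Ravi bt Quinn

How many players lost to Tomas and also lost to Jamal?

4

Tomas beat: Quinn, Omar, Soren, Liang, Hana, Uma.
Jamal beat: Quinn, Ren, Ravi, Soren, Liang, Tomas, Uma.
Both beat: Quinn, Soren, Liang, Uma — 4.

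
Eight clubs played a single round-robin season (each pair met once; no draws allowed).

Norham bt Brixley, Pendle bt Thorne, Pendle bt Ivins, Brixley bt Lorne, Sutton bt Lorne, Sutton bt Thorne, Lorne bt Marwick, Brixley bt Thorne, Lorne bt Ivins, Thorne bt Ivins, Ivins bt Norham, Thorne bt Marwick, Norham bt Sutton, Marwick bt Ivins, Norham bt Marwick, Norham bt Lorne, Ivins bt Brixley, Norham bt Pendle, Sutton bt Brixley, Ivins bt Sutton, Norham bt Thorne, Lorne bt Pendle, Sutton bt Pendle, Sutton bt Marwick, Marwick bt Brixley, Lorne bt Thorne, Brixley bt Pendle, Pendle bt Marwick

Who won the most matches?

Norham

Win totals: Ivins 3, Marwick 2, Pendle 3, Norham 6, Thorne 2, Brixley 3, Sutton 5, Lorne 4.
Norham leads with 6 wins (next highest: 5).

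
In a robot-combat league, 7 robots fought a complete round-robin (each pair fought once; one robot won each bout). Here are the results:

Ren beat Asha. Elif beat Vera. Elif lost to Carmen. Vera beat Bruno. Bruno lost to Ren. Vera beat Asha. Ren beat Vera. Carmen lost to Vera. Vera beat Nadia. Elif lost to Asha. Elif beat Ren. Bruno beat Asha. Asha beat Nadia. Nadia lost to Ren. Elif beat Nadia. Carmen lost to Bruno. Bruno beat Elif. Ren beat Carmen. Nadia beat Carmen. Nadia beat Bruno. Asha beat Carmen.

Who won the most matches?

Win totals: Vera 4, Carmen 1, Elif 3, Nadia 2, Asha 3, Ren 5, Bruno 3.
Ren leads with 5 wins (next highest: 4).

Ren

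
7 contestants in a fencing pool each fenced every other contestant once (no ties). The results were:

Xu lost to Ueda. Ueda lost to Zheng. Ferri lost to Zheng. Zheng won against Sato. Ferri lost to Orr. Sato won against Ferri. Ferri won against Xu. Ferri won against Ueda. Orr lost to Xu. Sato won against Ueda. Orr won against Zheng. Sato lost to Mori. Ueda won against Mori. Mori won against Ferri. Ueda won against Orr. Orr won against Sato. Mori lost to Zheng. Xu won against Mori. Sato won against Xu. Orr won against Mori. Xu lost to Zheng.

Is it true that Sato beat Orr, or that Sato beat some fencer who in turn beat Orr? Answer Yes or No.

Yes

Sato did not beat Orr directly.
Sato beat Ferri, Ueda, Xu. Of those, Ueda beat Orr.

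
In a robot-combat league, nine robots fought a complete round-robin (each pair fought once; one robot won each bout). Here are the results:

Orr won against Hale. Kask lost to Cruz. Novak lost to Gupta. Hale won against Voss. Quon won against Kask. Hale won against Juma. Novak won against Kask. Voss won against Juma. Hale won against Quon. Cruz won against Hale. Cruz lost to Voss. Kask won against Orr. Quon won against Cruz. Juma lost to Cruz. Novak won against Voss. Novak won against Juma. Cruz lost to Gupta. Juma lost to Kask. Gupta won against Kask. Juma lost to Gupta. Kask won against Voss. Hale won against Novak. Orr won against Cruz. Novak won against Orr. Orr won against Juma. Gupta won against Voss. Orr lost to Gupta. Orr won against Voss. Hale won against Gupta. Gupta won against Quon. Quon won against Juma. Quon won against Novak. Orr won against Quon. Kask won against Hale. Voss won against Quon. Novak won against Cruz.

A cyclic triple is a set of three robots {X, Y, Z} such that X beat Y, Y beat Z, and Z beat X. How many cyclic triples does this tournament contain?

15

Win totals: Hale 5, Gupta 7, Voss 3, Novak 5, Cruz 3, Orr 5, Juma 0, Quon 4, Kask 4.
A robot with w wins dominates both others in C(w,2) triples; summing gives 10 + 21 + 3 + 10 + 3 + 10 + 0 + 6 + 6 = 69 transitive triples.
Total triples C(9,3) = 84, so cyclic triples = 84 − 69 = 15.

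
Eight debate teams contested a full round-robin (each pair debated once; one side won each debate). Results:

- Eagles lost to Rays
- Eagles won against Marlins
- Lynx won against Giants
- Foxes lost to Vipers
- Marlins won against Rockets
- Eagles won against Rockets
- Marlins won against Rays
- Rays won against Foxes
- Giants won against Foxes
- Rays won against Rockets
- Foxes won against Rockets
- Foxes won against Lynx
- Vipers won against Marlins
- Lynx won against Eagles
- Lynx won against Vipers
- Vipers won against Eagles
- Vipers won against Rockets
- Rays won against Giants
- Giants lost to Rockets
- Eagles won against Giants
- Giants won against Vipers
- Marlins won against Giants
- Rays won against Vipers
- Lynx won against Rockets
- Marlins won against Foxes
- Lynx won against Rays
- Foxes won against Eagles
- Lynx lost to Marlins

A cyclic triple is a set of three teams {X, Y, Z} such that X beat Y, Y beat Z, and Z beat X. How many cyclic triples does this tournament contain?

13

Win totals: Rays 5, Foxes 3, Eagles 3, Vipers 4, Marlins 5, Rockets 1, Lynx 5, Giants 2.
A team with w wins dominates both others in C(w,2) triples; summing gives 10 + 3 + 3 + 6 + 10 + 0 + 10 + 1 = 43 transitive triples.
Total triples C(8,3) = 56, so cyclic triples = 56 − 43 = 13.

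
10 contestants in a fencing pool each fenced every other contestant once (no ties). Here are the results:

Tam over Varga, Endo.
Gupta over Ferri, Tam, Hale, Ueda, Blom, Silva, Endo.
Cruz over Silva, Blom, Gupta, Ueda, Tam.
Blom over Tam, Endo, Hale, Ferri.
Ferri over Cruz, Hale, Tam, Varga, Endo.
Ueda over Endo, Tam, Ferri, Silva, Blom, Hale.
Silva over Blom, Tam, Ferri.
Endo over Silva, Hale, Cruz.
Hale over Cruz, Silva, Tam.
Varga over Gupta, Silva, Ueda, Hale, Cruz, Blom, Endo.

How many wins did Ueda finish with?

Ueda's results: beat Blom, Tam, Hale, Endo, Ferri, Silva; lost to Gupta, Varga, Cruz.
That is 6 wins.

6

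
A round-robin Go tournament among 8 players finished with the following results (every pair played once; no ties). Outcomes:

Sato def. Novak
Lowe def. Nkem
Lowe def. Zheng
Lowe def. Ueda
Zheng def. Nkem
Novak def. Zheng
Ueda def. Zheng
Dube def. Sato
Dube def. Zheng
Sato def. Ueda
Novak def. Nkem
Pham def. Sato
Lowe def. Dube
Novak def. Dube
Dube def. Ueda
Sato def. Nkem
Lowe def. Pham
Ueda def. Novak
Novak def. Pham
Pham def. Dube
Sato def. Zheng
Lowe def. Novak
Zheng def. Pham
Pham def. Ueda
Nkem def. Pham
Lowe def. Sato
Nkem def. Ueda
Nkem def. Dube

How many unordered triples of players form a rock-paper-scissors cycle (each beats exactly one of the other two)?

12

Win totals: Zheng 2, Sato 4, Ueda 2, Dube 3, Pham 3, Lowe 7, Novak 4, Nkem 3.
A player with w wins dominates both others in C(w,2) triples; summing gives 1 + 6 + 1 + 3 + 3 + 21 + 6 + 3 = 44 transitive triples.
Total triples C(8,3) = 56, so cyclic triples = 56 − 44 = 12.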